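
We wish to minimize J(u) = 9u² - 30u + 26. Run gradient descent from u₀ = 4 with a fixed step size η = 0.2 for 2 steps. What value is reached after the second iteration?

J′(u) = 18u - 30
Step 1: J′(4) = 42; u₁ = 4 − 0.2·42 = -4.4
Step 2: J′(-4.4) = -109.2; u₂ = -4.4 − 0.2·(-109.2) = 17.44

17.44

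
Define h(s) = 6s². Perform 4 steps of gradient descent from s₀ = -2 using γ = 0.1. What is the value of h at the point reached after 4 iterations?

0.00006144

h′(s) = 12s
s₁ = -2 − 0.1·(-24) = 0.4
s₂ = 0.4 − 0.1·4.8 = -0.08
s₃ = -0.08 − 0.1·(-0.96) = 0.016
s₄ = 0.016 − 0.1·0.192 = -0.0032
h(-0.0032) = 0.00006144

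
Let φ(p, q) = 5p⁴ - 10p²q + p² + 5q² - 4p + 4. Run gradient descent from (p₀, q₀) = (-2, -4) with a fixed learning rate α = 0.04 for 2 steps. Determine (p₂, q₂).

∇φ = (20p³ - 20pq + 2p - 4, -10p² + 10q)
(p₁, q₁) = (-2, -4) − 0.04·(-328, -80) = (11.12, -0.8)
(p₂, q₂) = (11.12, -0.8) − 0.04·(27696.89856, -1244.544) = (-1096.7559424, 48.98176)

(-1096.7559424, 48.98176)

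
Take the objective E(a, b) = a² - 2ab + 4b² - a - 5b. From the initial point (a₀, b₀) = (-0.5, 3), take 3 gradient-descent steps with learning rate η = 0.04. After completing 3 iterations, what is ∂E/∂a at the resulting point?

-3.253248

∇E = (2a - 2b - 1, -2a + 8b - 5)
Step 1: at (-0.5, 3), ∇E = (-8, 20) → (-0.5, 3) − 0.04·(-8, 20) = (-0.18, 2.2)
Step 2: at (-0.18, 2.2), ∇E = (-5.76, 12.96) → (-0.18, 2.2) − 0.04·(-5.76, 12.96) = (0.0504, 1.6816)
Step 3: at (0.0504, 1.6816), ∇E = (-4.2624, 8.352) → (0.0504, 1.6816) − 0.04·(-4.2624, 8.352) = (0.220896, 1.34752)
∂E/∂a at (0.220896, 1.34752) = -3.253248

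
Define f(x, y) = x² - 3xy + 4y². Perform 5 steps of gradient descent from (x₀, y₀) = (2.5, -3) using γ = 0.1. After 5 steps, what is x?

∇f = (2x - 3y, -3x + 8y)
(x₁, y₁) = (2.5, -3) − 0.1·(14, -31.5) = (1.1, 0.15)
(x₂, y₂) = (1.1, 0.15) − 0.1·(1.75, -2.1) = (0.925, 0.36)
(x₃, y₃) = (0.925, 0.36) − 0.1·(0.77, 0.105) = (0.848, 0.3495)
(x₄, y₄) = (0.848, 0.3495) − 0.1·(0.6475, 0.252) = (0.78325, 0.3243)
(x₅, y₅) = (0.78325, 0.3243) − 0.1·(0.5936, 0.24465) = (0.72389, 0.299835)
x = 0.72389

0.72389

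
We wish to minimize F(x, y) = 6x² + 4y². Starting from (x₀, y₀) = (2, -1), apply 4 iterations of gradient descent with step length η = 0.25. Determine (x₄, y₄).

∇F = (12x, 8y)
Step 1: at (2, -1), ∇F = (24, -8) → (2, -1) − 0.25·(24, -8) = (-4, 1)
Step 2: at (-4, 1), ∇F = (-48, 8) → (-4, 1) − 0.25·(-48, 8) = (8, -1)
Step 3: at (8, -1), ∇F = (96, -8) → (8, -1) − 0.25·(96, -8) = (-16, 1)
Step 4: at (-16, 1), ∇F = (-192, 8) → (-16, 1) − 0.25·(-192, 8) = (32, -1)

(32, -1)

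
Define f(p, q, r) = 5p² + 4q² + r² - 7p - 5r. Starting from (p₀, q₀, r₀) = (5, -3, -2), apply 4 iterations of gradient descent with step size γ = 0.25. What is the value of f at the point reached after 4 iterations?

2396.771484375

∇f = (10p - 7, 8q, 2r - 5)
(p₁, q₁, r₁) = (5, -3, -2) − 0.25·(43, -24, -9) = (-5.75, 3, 0.25)
(p₂, q₂, r₂) = (-5.75, 3, 0.25) − 0.25·(-64.5, 24, -4.5) = (10.375, -3, 1.375)
(p₃, q₃, r₃) = (10.375, -3, 1.375) − 0.25·(96.75, -24, -2.25) = (-13.8125, 3, 1.9375)
(p₄, q₄, r₄) = (-13.8125, 3, 1.9375) − 0.25·(-145.125, 24, -1.125) = (22.46875, -3, 2.21875)
f(22.46875, -3, 2.21875) = 2396.771484375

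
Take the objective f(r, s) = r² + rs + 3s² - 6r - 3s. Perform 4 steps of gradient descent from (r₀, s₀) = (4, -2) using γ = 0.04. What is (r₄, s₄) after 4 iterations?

∇f = (2r + s - 6, r + 6s - 3)
Step 1: at (4, -2), ∇f = (0, -11) → (4, -2) − 0.04·(0, -11) = (4, -1.56)
Step 2: at (4, -1.56), ∇f = (0.44, -8.36) → (4, -1.56) − 0.04·(0.44, -8.36) = (3.9824, -1.2256)
Step 3: at (3.9824, -1.2256), ∇f = (0.7392, -6.3712) → (3.9824, -1.2256) − 0.04·(0.7392, -6.3712) = (3.952832, -0.970752)
Step 4: at (3.952832, -0.970752), ∇f = (0.934912, -4.87168) → (3.952832, -0.970752) − 0.04·(0.934912, -4.87168) = (3.91543552, -0.7758848)

(3.91543552, -0.7758848)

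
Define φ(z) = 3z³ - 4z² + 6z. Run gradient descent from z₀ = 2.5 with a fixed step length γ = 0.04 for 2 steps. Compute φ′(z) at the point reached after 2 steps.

φ′(z) = 9z² - 8z + 6
z₁ = 2.5 − 0.04·42.25 = 0.81
z₂ = 0.81 − 0.04·5.4249 = 0.593004
φ′(z) at (0.593004) = 4.420851696144

4.420851696144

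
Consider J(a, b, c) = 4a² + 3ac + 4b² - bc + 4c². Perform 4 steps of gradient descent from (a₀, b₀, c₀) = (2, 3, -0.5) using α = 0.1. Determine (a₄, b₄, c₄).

(0.0506, -0.011, -0.0514)

∇J = (8a + 3c, 8b - c, 3a - b + 8c)
(a₁, b₁, c₁) = (2, 3, -0.5) − 0.1·(14.5, 24.5, -1) = (0.55, 0.55, -0.4)
(a₂, b₂, c₂) = (0.55, 0.55, -0.4) − 0.1·(3.2, 4.8, -2.1) = (0.23, 0.07, -0.19)
(a₃, b₃, c₃) = (0.23, 0.07, -0.19) − 0.1·(1.27, 0.75, -0.9) = (0.103, -0.005, -0.1)
(a₄, b₄, c₄) = (0.103, -0.005, -0.1) − 0.1·(0.524, 0.06, -0.486) = (0.0506, -0.011, -0.0514)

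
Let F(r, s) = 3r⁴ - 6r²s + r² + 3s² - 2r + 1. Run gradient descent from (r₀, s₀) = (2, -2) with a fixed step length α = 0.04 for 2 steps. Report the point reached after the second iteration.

∇F = (12r³ - 12rs + 2r - 2, -6r² + 6s)
Step 1: at (2, -2), ∇F = (146, -36) → (2, -2) − 0.04·(146, -36) = (-3.84, -0.56)
Step 2: at (-3.84, -0.56), ∇F = (-714.962048, -91.8336) → (-3.84, -0.56) − 0.04·(-714.962048, -91.8336) = (24.75848192, 3.113344)

(24.75848192, 3.113344)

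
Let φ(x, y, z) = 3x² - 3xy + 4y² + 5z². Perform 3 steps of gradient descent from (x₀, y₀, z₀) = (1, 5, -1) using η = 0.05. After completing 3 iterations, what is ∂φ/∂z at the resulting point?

∇φ = (6x - 3y, -3x + 8y, 10z)
(x₁, y₁, z₁) = (1, 5, -1) − 0.05·(-9, 37, -10) = (1.45, 3.15, -0.5)
(x₂, y₂, z₂) = (1.45, 3.15, -0.5) − 0.05·(-0.75, 20.85, -5) = (1.4875, 2.1075, -0.25)
(x₃, y₃, z₃) = (1.4875, 2.1075, -0.25) − 0.05·(2.6025, 12.3975, -2.5) = (1.357375, 1.487625, -0.125)
∂φ/∂z at (1.357375, 1.487625, -0.125) = -1.25

-1.25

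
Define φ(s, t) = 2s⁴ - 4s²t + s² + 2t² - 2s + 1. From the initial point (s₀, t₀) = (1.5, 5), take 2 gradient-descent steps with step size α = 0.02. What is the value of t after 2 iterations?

4.763968

∇φ = (8s³ - 8st + 2s - 2, -4s² + 4t)
(s₁, t₁) = (1.5, 5) − 0.02·(-32, 11) = (2.14, 4.78)
(s₂, t₂) = (2.14, 4.78) − 0.02·(-1.150848, 0.8016) = (2.16301696, 4.763968)
t = 4.763968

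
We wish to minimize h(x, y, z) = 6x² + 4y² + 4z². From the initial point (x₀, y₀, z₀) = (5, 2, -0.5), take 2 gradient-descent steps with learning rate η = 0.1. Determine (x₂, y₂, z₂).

∇h = (12x, 8y, 8z)
(x₁, y₁, z₁) = (5, 2, -0.5) − 0.1·(60, 16, -4) = (-1, 0.4, -0.1)
(x₂, y₂, z₂) = (-1, 0.4, -0.1) − 0.1·(-12, 3.2, -0.8) = (0.2, 0.08, -0.02)

(0.2, 0.08, -0.02)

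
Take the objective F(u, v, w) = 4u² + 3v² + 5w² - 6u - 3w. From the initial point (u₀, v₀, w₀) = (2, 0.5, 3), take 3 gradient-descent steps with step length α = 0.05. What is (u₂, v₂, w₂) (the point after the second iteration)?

∇F = (8u - 6, 6v, 10w - 3)
Step 1: at (2, 0.5, 3), ∇F = (10, 3, 27) → (2, 0.5, 3) − 0.05·(10, 3, 27) = (1.5, 0.35, 1.65)
Step 2: at (1.5, 0.35, 1.65), ∇F = (6, 2.1, 13.5) → (1.5, 0.35, 1.65) − 0.05·(6, 2.1, 13.5) = (1.2, 0.245, 0.975)

(1.2, 0.245, 0.975)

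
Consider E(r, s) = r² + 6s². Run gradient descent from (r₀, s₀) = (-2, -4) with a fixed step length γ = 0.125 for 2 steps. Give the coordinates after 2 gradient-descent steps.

∇E = (2r, 12s)
Step 1: at (-2, -4), ∇E = (-4, -48) → (-2, -4) − 0.125·(-4, -48) = (-1.5, 2)
Step 2: at (-1.5, 2), ∇E = (-3, 24) → (-1.5, 2) − 0.125·(-3, 24) = (-1.125, -1)

(-1.125, -1)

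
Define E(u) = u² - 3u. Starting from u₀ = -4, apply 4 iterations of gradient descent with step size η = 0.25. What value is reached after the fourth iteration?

1.15625

E′(u) = 2u - 3
u₁ = -4 − 0.25·(-11) = -1.25
u₂ = -1.25 − 0.25·(-5.5) = 0.125
u₃ = 0.125 − 0.25·(-2.75) = 0.8125
u₄ = 0.8125 − 0.25·(-1.375) = 1.15625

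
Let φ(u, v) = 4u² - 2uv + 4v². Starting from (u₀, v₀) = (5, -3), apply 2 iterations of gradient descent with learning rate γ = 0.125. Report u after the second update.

0.3125

∇φ = (8u - 2v, -2u + 8v)
Step 1: at (5, -3), ∇φ = (46, -34) → (5, -3) − 0.125·(46, -34) = (-0.75, 1.25)
Step 2: at (-0.75, 1.25), ∇φ = (-8.5, 11.5) → (-0.75, 1.25) − 0.125·(-8.5, 11.5) = (0.3125, -0.1875)
u = 0.3125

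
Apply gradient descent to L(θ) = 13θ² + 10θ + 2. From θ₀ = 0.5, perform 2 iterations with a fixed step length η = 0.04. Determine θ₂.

L′(θ) = 26θ + 10
θ₁ = 0.5 − 0.04·23 = -0.42
θ₂ = -0.42 − 0.04·(-0.92) = -0.3832

-0.3832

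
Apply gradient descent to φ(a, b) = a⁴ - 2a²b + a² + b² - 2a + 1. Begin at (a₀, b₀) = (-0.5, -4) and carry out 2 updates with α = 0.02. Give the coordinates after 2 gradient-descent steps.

(-0.13489736, -3.673884)

∇φ = (4a³ - 4ab + 2a - 2, -2a² + 2b)
Step 1: at (-0.5, -4), ∇φ = (-11.5, -8.5) → (-0.5, -4) − 0.02·(-11.5, -8.5) = (-0.27, -3.83)
Step 2: at (-0.27, -3.83), ∇φ = (-6.755132, -7.8058) → (-0.27, -3.83) − 0.02·(-6.755132, -7.8058) = (-0.13489736, -3.673884)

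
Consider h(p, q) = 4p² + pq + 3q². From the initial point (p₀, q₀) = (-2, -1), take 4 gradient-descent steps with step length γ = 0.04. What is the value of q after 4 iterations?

-0.21861376

∇h = (8p + q, p + 6q)
Step 1: at (-2, -1), ∇h = (-17, -8) → (-2, -1) − 0.04·(-17, -8) = (-1.32, -0.68)
Step 2: at (-1.32, -0.68), ∇h = (-11.24, -5.4) → (-1.32, -0.68) − 0.04·(-11.24, -5.4) = (-0.8704, -0.464)
Step 3: at (-0.8704, -0.464), ∇h = (-7.4272, -3.6544) → (-0.8704, -0.464) − 0.04·(-7.4272, -3.6544) = (-0.573312, -0.317824)
Step 4: at (-0.573312, -0.317824), ∇h = (-4.90432, -2.480256) → (-0.573312, -0.317824) − 0.04·(-4.90432, -2.480256) = (-0.3771392, -0.21861376)
q = -0.21861376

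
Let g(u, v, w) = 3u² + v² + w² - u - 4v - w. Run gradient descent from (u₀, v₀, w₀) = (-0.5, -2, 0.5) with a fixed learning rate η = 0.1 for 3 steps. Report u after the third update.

∇g = (6u - 1, 2v - 4, 2w - 1)
Step 1: at (-0.5, -2, 0.5), ∇g = (-4, -8, 0) → (-0.5, -2, 0.5) − 0.1·(-4, -8, 0) = (-0.1, -1.2, 0.5)
Step 2: at (-0.1, -1.2, 0.5), ∇g = (-1.6, -6.4, 0) → (-0.1, -1.2, 0.5) − 0.1·(-1.6, -6.4, 0) = (0.06, -0.56, 0.5)
Step 3: at (0.06, -0.56, 0.5), ∇g = (-0.64, -5.12, 0) → (0.06, -0.56, 0.5) − 0.1·(-0.64, -5.12, 0) = (0.124, -0.048, 0.5)
u = 0.124

0.124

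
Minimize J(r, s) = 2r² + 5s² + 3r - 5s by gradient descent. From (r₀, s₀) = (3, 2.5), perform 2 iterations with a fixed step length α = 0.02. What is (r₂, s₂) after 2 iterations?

∇J = (4r + 3, 10s - 5)
(r₁, s₁) = (3, 2.5) − 0.02·(15, 20) = (2.7, 2.1)
(r₂, s₂) = (2.7, 2.1) − 0.02·(13.8, 16) = (2.424, 1.78)

(2.424, 1.78)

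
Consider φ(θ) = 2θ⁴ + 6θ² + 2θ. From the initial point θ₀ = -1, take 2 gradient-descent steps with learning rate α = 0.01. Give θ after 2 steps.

-0.69749056

φ′(θ) = 8θ³ + 12θ + 2
Step 1: φ′(-1) = -18; θ₁ = -1 − 0.01·(-18) = -0.82
Step 2: φ′(-0.82) = -12.250944; θ₂ = -0.82 − 0.01·(-12.250944) = -0.69749056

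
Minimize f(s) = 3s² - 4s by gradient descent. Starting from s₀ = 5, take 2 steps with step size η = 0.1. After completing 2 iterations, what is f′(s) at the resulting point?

f′(s) = 6s - 4
Step 1: f′(5) = 26; s₁ = 5 − 0.1·26 = 2.4
Step 2: f′(2.4) = 10.4; s₂ = 2.4 − 0.1·10.4 = 1.36
f′(s) at (1.36) = 4.16

4.16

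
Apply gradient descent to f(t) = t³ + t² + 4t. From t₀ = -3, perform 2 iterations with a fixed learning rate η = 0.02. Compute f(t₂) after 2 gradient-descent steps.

f′(t) = 3t² + 2t + 4
Step 1: f′(-3) = 25; t₁ = -3 − 0.02·25 = -3.5
Step 2: f′(-3.5) = 33.75; t₂ = -3.5 − 0.02·33.75 = -4.175
f(-4.175) = -72.042234375

-72.042234375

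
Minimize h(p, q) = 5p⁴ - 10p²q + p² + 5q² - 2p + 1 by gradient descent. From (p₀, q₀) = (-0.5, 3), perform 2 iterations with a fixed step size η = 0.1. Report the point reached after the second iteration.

∇h = (20p³ - 20pq + 2p - 2, -10p² + 10q)
(p₁, q₁) = (-0.5, 3) − 0.1·(24.5, 27.5) = (-2.95, 0.25)
(p₂, q₂) = (-2.95, 0.25) − 0.1·(-506.5975, -84.525) = (47.70975, 8.7025)

(47.70975, 8.7025)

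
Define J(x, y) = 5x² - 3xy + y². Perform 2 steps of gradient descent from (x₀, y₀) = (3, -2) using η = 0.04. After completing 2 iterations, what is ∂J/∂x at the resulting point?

∇J = (10x - 3y, -3x + 2y)
Step 1: at (3, -2), ∇J = (36, -13) → (3, -2) − 0.04·(36, -13) = (1.56, -1.48)
Step 2: at (1.56, -1.48), ∇J = (20.04, -7.64) → (1.56, -1.48) − 0.04·(20.04, -7.64) = (0.7584, -1.1744)
∂J/∂x at (0.7584, -1.1744) = 11.1072

11.1072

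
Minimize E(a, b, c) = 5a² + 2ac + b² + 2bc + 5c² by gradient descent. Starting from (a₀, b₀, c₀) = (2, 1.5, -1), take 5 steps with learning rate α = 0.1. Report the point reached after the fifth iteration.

∇E = (10a + 2c, 2b + 2c, 2a + 2b + 10c)
(a₁, b₁, c₁) = (2, 1.5, -1) − 0.1·(18, 1, -3) = (0.2, 1.4, -0.7)
(a₂, b₂, c₂) = (0.2, 1.4, -0.7) − 0.1·(0.6, 1.4, -3.8) = (0.14, 1.26, -0.32)
(a₃, b₃, c₃) = (0.14, 1.26, -0.32) − 0.1·(0.76, 1.88, -0.4) = (0.064, 1.072, -0.28)
(a₄, b₄, c₄) = (0.064, 1.072, -0.28) − 0.1·(0.08, 1.584, -0.528) = (0.056, 0.9136, -0.2272)
(a₅, b₅, c₅) = (0.056, 0.9136, -0.2272) − 0.1·(0.1056, 1.3728, -0.3328) = (0.04544, 0.77632, -0.19392)

(0.04544, 0.77632, -0.19392)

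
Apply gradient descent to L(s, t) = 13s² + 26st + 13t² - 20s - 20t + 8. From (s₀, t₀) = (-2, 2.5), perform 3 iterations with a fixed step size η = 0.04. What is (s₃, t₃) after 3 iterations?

∇L = (26s + 26t - 20, 26s + 26t - 20)
(s₁, t₁) = (-2, 2.5) − 0.04·(-7, -7) = (-1.72, 2.78)
(s₂, t₂) = (-1.72, 2.78) − 0.04·(7.56, 7.56) = (-2.0224, 2.4776)
(s₃, t₃) = (-2.0224, 2.4776) − 0.04·(-8.1648, -8.1648) = (-1.695808, 2.804192)

(-1.695808, 2.804192)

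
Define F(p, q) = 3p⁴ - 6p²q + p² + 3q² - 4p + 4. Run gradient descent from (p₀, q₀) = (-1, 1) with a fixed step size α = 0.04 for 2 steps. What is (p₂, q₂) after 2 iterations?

(-0.69329152, 0.898624)

∇F = (12p³ - 12pq + 2p - 4, -6p² + 6q)
Step 1: at (-1, 1), ∇F = (-6, 0) → (-1, 1) − 0.04·(-6, 0) = (-0.76, 1)
Step 2: at (-0.76, 1), ∇F = (-1.667712, 2.5344) → (-0.76, 1) − 0.04·(-1.667712, 2.5344) = (-0.69329152, 0.898624)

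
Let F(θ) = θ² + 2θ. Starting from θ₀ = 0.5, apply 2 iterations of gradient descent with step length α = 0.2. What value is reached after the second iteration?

-0.46

F′(θ) = 2θ + 2
θ₁ = 0.5 − 0.2·3 = -0.1
θ₂ = -0.1 − 0.2·1.8 = -0.46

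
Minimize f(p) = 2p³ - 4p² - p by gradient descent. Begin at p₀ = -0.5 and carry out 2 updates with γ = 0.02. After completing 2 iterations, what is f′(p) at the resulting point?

f′(p) = 6p² - 8p - 1
Step 1: f′(-0.5) = 4.5; p₁ = -0.5 − 0.02·4.5 = -0.59
Step 2: f′(-0.59) = 5.8086; p₂ = -0.59 − 0.02·5.8086 = -0.706172
f′(p) at (-0.706172) = 7.641449361504

7.641449361504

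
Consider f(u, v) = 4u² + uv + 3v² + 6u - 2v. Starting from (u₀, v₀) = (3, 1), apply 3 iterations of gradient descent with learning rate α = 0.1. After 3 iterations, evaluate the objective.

∇f = (8u + v + 6, u + 6v - 2)
(u₁, v₁) = (3, 1) − 0.1·(31, 7) = (-0.1, 0.3)
(u₂, v₂) = (-0.1, 0.3) − 0.1·(5.5, -0.3) = (-0.65, 0.33)
(u₃, v₃) = (-0.65, 0.33) − 0.1·(1.13, -0.67) = (-0.763, 0.397)
f(-0.763, 0.397) = -2.873408

-2.873408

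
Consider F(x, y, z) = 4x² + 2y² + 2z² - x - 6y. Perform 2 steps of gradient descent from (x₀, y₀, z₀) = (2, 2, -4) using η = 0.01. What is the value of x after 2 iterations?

1.712

∇F = (8x - 1, 4y - 6, 4z)
Step 1: at (2, 2, -4), ∇F = (15, 2, -16) → (2, 2, -4) − 0.01·(15, 2, -16) = (1.85, 1.98, -3.84)
Step 2: at (1.85, 1.98, -3.84), ∇F = (13.8, 1.92, -15.36) → (1.85, 1.98, -3.84) − 0.01·(13.8, 1.92, -15.36) = (1.712, 1.9608, -3.6864)
x = 1.712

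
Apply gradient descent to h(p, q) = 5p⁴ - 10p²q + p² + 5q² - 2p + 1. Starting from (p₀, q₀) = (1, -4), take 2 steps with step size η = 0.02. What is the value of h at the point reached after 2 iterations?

∇h = (20p³ - 20pq + 2p - 2, -10p² + 10q)
(p₁, q₁) = (1, -4) − 0.02·(100, -50) = (-1, -3)
(p₂, q₂) = (-1, -3) − 0.02·(-84, -40) = (0.68, -2.2)
h(0.68, -2.2) = 35.5442688

35.5442688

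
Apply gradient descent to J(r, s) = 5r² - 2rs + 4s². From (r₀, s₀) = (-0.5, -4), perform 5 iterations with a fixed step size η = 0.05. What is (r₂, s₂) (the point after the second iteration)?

(-0.57, -1.535)

∇J = (10r - 2s, -2r + 8s)
(r₁, s₁) = (-0.5, -4) − 0.05·(3, -31) = (-0.65, -2.45)
(r₂, s₂) = (-0.65, -2.45) − 0.05·(-1.6, -18.3) = (-0.57, -1.535)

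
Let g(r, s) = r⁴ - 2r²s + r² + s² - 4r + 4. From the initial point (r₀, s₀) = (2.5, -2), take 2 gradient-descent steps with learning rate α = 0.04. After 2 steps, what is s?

-1.176352

∇g = (4r³ - 4rs + 2r - 4, -2r² + 2s)
(r₁, s₁) = (2.5, -2) − 0.04·(83.5, -16.5) = (-0.84, -1.34)
(r₂, s₂) = (-0.84, -1.34) − 0.04·(-12.553216, -4.0912) = (-0.33787136, -1.176352)
s = -1.176352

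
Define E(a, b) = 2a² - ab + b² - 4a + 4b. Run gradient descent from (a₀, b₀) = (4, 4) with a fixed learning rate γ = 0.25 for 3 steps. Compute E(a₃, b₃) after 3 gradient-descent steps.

-2.90625

∇E = (4a - b - 4, -a + 2b + 4)
(a₁, b₁) = (4, 4) − 0.25·(8, 8) = (2, 2)
(a₂, b₂) = (2, 2) − 0.25·(2, 6) = (1.5, 0.5)
(a₃, b₃) = (1.5, 0.5) − 0.25·(1.5, 3.5) = (1.125, -0.375)
E(1.125, -0.375) = -2.90625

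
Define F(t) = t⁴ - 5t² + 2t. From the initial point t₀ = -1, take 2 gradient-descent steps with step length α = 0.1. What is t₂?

F′(t) = 4t³ - 10t + 2
Step 1: F′(-1) = 8; t₁ = -1 − 0.1·8 = -1.8
Step 2: F′(-1.8) = -3.328; t₂ = -1.8 − 0.1·(-3.328) = -1.4672

-1.4672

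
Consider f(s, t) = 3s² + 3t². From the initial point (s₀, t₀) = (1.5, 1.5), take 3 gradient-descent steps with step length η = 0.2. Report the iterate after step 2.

(0.06, 0.06)

∇f = (6s, 6t)
(s₁, t₁) = (1.5, 1.5) − 0.2·(9, 9) = (-0.3, -0.3)
(s₂, t₂) = (-0.3, -0.3) − 0.2·(-1.8, -1.8) = (0.06, 0.06)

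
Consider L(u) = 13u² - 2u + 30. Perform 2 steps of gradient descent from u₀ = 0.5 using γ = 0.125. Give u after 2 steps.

L′(u) = 26u - 2
Step 1: L′(0.5) = 11; u₁ = 0.5 − 0.125·11 = -0.875
Step 2: L′(-0.875) = -24.75; u₂ = -0.875 − 0.125·(-24.75) = 2.21875

2.21875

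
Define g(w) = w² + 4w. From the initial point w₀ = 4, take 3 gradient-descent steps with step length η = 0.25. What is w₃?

g′(w) = 2w + 4
Step 1: g′(4) = 12; w₁ = 4 − 0.25·12 = 1
Step 2: g′(1) = 6; w₂ = 1 − 0.25·6 = -0.5
Step 3: g′(-0.5) = 3; w₃ = -0.5 − 0.25·3 = -1.25

-1.25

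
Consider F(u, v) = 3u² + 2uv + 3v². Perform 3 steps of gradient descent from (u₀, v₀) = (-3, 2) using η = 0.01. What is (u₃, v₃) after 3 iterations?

(-2.601184, 1.822496)

∇F = (6u + 2v, 2u + 6v)
(u₁, v₁) = (-3, 2) − 0.01·(-14, 6) = (-2.86, 1.94)
(u₂, v₂) = (-2.86, 1.94) − 0.01·(-13.28, 5.92) = (-2.7272, 1.8808)
(u₃, v₃) = (-2.7272, 1.8808) − 0.01·(-12.6016, 5.8304) = (-2.601184, 1.822496)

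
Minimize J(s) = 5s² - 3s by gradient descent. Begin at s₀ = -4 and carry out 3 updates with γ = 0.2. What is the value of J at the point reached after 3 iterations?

J′(s) = 10s - 3
s₁ = -4 − 0.2·(-43) = 4.6
s₂ = 4.6 − 0.2·43 = -4
s₃ = -4 − 0.2·(-43) = 4.6
J(4.6) = 92

92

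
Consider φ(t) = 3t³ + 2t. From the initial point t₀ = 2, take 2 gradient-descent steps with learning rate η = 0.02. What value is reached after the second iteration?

0.923232

φ′(t) = 9t² + 2
t₁ = 2 − 0.02·38 = 1.24
t₂ = 1.24 − 0.02·15.8384 = 0.923232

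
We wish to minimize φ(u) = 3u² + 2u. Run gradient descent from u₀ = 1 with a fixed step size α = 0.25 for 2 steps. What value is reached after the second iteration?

0

φ′(u) = 6u + 2
u₁ = 1 − 0.25·8 = -1
u₂ = -1 − 0.25·(-4) = 0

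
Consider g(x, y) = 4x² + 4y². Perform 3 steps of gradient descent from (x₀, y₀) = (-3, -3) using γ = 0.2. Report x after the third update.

0.648

∇g = (8x, 8y)
(x₁, y₁) = (-3, -3) − 0.2·(-24, -24) = (1.8, 1.8)
(x₂, y₂) = (1.8, 1.8) − 0.2·(14.4, 14.4) = (-1.08, -1.08)
(x₃, y₃) = (-1.08, -1.08) − 0.2·(-8.64, -8.64) = (0.648, 0.648)
x = 0.648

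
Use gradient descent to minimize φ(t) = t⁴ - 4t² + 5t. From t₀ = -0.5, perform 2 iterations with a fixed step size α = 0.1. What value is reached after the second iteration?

φ′(t) = 4t³ - 8t + 5
Step 1: φ′(-0.5) = 8.5; t₁ = -0.5 − 0.1·8.5 = -1.35
Step 2: φ′(-1.35) = 5.9585; t₂ = -1.35 − 0.1·5.9585 = -1.94585

-1.94585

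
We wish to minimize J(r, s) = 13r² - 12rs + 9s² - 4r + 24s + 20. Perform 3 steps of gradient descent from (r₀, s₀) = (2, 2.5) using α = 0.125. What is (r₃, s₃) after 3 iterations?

(9.453125, -9.1015625)

∇J = (26r - 12s - 4, -12r + 18s + 24)
Step 1: at (2, 2.5), ∇J = (18, 45) → (2, 2.5) − 0.125·(18, 45) = (-0.25, -3.125)
Step 2: at (-0.25, -3.125), ∇J = (27, -29.25) → (-0.25, -3.125) − 0.125·(27, -29.25) = (-3.625, 0.53125)
Step 3: at (-3.625, 0.53125), ∇J = (-104.625, 77.0625) → (-3.625, 0.53125) − 0.125·(-104.625, 77.0625) = (9.453125, -9.1015625)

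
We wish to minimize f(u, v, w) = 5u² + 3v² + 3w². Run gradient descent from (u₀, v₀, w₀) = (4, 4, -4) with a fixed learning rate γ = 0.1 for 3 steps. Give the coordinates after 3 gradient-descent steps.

(0, 0.256, -0.256)

∇f = (10u, 6v, 6w)
Step 1: at (4, 4, -4), ∇f = (40, 24, -24) → (4, 4, -4) − 0.1·(40, 24, -24) = (0, 1.6, -1.6)
Step 2: at (0, 1.6, -1.6), ∇f = (0, 9.6, -9.6) → (0, 1.6, -1.6) − 0.1·(0, 9.6, -9.6) = (0, 0.64, -0.64)
Step 3: at (0, 0.64, -0.64), ∇f = (0, 3.84, -3.84) → (0, 0.64, -0.64) − 0.1·(0, 3.84, -3.84) = (0, 0.256, -0.256)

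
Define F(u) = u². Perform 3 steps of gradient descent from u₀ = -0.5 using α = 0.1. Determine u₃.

F′(u) = 2u
Step 1: F′(-0.5) = -1; u₁ = -0.5 − 0.1·(-1) = -0.4
Step 2: F′(-0.4) = -0.8; u₂ = -0.4 − 0.1·(-0.8) = -0.32
Step 3: F′(-0.32) = -0.64; u₃ = -0.32 − 0.1·(-0.64) = -0.256

-0.256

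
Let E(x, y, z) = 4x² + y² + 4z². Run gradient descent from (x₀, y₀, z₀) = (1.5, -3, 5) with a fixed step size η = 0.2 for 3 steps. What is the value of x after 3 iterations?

-0.324

∇E = (8x, 2y, 8z)
Step 1: at (1.5, -3, 5), ∇E = (12, -6, 40) → (1.5, -3, 5) − 0.2·(12, -6, 40) = (-0.9, -1.8, -3)
Step 2: at (-0.9, -1.8, -3), ∇E = (-7.2, -3.6, -24) → (-0.9, -1.8, -3) − 0.2·(-7.2, -3.6, -24) = (0.54, -1.08, 1.8)
Step 3: at (0.54, -1.08, 1.8), ∇E = (4.32, -2.16, 14.4) → (0.54, -1.08, 1.8) − 0.2·(4.32, -2.16, 14.4) = (-0.324, -0.648, -1.08)
x = -0.324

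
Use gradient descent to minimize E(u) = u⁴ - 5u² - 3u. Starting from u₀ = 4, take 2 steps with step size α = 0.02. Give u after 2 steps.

E′(u) = 4u³ - 10u - 3
u₁ = 4 − 0.02·213 = -0.26
u₂ = -0.26 − 0.02·(-0.470304) = -0.25059392

-0.25059392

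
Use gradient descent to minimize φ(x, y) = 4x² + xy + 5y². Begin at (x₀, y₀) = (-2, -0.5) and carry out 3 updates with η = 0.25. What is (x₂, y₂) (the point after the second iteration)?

∇φ = (8x + y, x + 10y)
Step 1: at (-2, -0.5), ∇φ = (-16.5, -7) → (-2, -0.5) − 0.25·(-16.5, -7) = (2.125, 1.25)
Step 2: at (2.125, 1.25), ∇φ = (18.25, 14.625) → (2.125, 1.25) − 0.25·(18.25, 14.625) = (-2.4375, -2.40625)

(-2.4375, -2.40625)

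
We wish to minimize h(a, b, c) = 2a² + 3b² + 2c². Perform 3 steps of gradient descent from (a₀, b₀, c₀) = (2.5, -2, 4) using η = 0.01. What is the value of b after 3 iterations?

-1.661168

∇h = (4a, 6b, 4c)
Step 1: at (2.5, -2, 4), ∇h = (10, -12, 16) → (2.5, -2, 4) − 0.01·(10, -12, 16) = (2.4, -1.88, 3.84)
Step 2: at (2.4, -1.88, 3.84), ∇h = (9.6, -11.28, 15.36) → (2.4, -1.88, 3.84) − 0.01·(9.6, -11.28, 15.36) = (2.304, -1.7672, 3.6864)
Step 3: at (2.304, -1.7672, 3.6864), ∇h = (9.216, -10.6032, 14.7456) → (2.304, -1.7672, 3.6864) − 0.01·(9.216, -10.6032, 14.7456) = (2.21184, -1.661168, 3.538944)
b = -1.661168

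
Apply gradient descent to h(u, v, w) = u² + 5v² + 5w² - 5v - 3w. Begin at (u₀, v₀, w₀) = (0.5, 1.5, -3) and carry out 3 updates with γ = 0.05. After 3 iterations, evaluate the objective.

∇h = (2u, 10v - 5, 10w - 3)
Step 1: at (0.5, 1.5, -3), ∇h = (1, 10, -33) → (0.5, 1.5, -3) − 0.05·(1, 10, -33) = (0.45, 1, -1.35)
Step 2: at (0.45, 1, -1.35), ∇h = (0.9, 5, -16.5) → (0.45, 1, -1.35) − 0.05·(0.9, 5, -16.5) = (0.405, 0.75, -0.525)
Step 3: at (0.405, 0.75, -0.525), ∇h = (0.81, 2.5, -8.25) → (0.405, 0.75, -0.525) − 0.05·(0.81, 2.5, -8.25) = (0.3645, 0.625, -0.1125)
h(0.3645, 0.625, -0.1125) = -0.6382335

-0.6382335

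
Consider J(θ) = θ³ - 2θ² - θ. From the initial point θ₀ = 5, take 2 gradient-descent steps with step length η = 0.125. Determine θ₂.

J′(θ) = 3θ² - 4θ - 1
Step 1: J′(5) = 54; θ₁ = 5 − 0.125·54 = -1.75
Step 2: J′(-1.75) = 15.1875; θ₂ = -1.75 − 0.125·15.1875 = -3.6484375

-3.6484375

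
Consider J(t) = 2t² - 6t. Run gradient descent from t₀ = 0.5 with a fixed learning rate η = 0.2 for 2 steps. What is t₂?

1.46

J′(t) = 4t - 6
Step 1: J′(0.5) = -4; t₁ = 0.5 − 0.2·(-4) = 1.3
Step 2: J′(1.3) = -0.8; t₂ = 1.3 − 0.2·(-0.8) = 1.46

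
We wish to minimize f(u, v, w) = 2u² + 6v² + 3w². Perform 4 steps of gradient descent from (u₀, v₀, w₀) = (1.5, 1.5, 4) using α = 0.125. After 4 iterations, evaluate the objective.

∇f = (4u, 12v, 6w)
Step 1: at (1.5, 1.5, 4), ∇f = (6, 18, 24) → (1.5, 1.5, 4) − 0.125·(6, 18, 24) = (0.75, -0.75, 1)
Step 2: at (0.75, -0.75, 1), ∇f = (3, -9, 6) → (0.75, -0.75, 1) − 0.125·(3, -9, 6) = (0.375, 0.375, 0.25)
Step 3: at (0.375, 0.375, 0.25), ∇f = (1.5, 4.5, 1.5) → (0.375, 0.375, 0.25) − 0.125·(1.5, 4.5, 1.5) = (0.1875, -0.1875, 0.0625)
Step 4: at (0.1875, -0.1875, 0.0625), ∇f = (0.75, -2.25, 0.375) → (0.1875, -0.1875, 0.0625) − 0.125·(0.75, -2.25, 0.375) = (0.09375, 0.09375, 0.015625)
f(0.09375, 0.09375, 0.015625) = 0.071044921875

0.071044921875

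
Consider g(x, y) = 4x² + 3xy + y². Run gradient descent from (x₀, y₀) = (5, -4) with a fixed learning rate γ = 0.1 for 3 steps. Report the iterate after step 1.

(2.2, -4.7)

∇g = (8x + 3y, 3x + 2y)
(x₁, y₁) = (5, -4) − 0.1·(28, 7) = (2.2, -4.7)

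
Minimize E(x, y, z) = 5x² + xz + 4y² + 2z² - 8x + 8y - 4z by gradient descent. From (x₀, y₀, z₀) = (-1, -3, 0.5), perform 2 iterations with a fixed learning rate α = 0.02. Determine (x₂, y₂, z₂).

(-0.3712, -2.4112, 0.6082)

∇E = (10x + z - 8, 8y + 8, x + 4z - 4)
(x₁, y₁, z₁) = (-1, -3, 0.5) − 0.02·(-17.5, -16, -3) = (-0.65, -2.68, 0.56)
(x₂, y₂, z₂) = (-0.65, -2.68, 0.56) − 0.02·(-13.94, -13.44, -2.41) = (-0.3712, -2.4112, 0.6082)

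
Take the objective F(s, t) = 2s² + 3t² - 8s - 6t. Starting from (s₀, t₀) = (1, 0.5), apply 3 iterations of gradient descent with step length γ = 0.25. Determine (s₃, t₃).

(2, 1.0625)

∇F = (4s - 8, 6t - 6)
(s₁, t₁) = (1, 0.5) − 0.25·(-4, -3) = (2, 1.25)
(s₂, t₂) = (2, 1.25) − 0.25·(0, 1.5) = (2, 0.875)
(s₃, t₃) = (2, 0.875) − 0.25·(0, -0.75) = (2, 1.0625)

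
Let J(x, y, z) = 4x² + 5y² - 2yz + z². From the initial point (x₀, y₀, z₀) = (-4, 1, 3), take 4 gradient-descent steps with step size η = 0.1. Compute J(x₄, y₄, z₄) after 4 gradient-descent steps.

2.01148416

∇J = (8x, 10y - 2z, -2y + 2z)
Step 1: at (-4, 1, 3), ∇J = (-32, 4, 4) → (-4, 1, 3) − 0.1·(-32, 4, 4) = (-0.8, 0.6, 2.6)
Step 2: at (-0.8, 0.6, 2.6), ∇J = (-6.4, 0.8, 4) → (-0.8, 0.6, 2.6) − 0.1·(-6.4, 0.8, 4) = (-0.16, 0.52, 2.2)
Step 3: at (-0.16, 0.52, 2.2), ∇J = (-1.28, 0.8, 3.36) → (-0.16, 0.52, 2.2) − 0.1·(-1.28, 0.8, 3.36) = (-0.032, 0.44, 1.864)
Step 4: at (-0.032, 0.44, 1.864), ∇J = (-0.256, 0.672, 2.848) → (-0.032, 0.44, 1.864) − 0.1·(-0.256, 0.672, 2.848) = (-0.0064, 0.3728, 1.5792)
J(-0.0064, 0.3728, 1.5792) = 2.01148416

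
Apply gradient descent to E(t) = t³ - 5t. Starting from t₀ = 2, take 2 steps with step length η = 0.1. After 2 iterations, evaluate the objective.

E′(t) = 3t² - 5
t₁ = 2 − 0.1·7 = 1.3
t₂ = 1.3 − 0.1·0.07 = 1.293
E(1.293) = -4.303299243

-4.303299243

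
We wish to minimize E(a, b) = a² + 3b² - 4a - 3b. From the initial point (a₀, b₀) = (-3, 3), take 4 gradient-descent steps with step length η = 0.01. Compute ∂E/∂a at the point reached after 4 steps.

∇E = (2a - 4, 6b - 3)
Step 1: at (-3, 3), ∇E = (-10, 15) → (-3, 3) − 0.01·(-10, 15) = (-2.9, 2.85)
Step 2: at (-2.9, 2.85), ∇E = (-9.8, 14.1) → (-2.9, 2.85) − 0.01·(-9.8, 14.1) = (-2.802, 2.709)
Step 3: at (-2.802, 2.709), ∇E = (-9.604, 13.254) → (-2.802, 2.709) − 0.01·(-9.604, 13.254) = (-2.70596, 2.57646)
Step 4: at (-2.70596, 2.57646), ∇E = (-9.41192, 12.45876) → (-2.70596, 2.57646) − 0.01·(-9.41192, 12.45876) = (-2.6118408, 2.4518724)
∂E/∂a at (-2.6118408, 2.4518724) = -9.2236816

-9.2236816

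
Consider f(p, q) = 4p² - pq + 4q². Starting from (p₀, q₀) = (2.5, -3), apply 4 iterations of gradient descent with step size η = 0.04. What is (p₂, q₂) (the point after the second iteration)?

(0.9968, -1.256)

∇f = (8p - q, -p + 8q)
(p₁, q₁) = (2.5, -3) − 0.04·(23, -26.5) = (1.58, -1.94)
(p₂, q₂) = (1.58, -1.94) − 0.04·(14.58, -17.1) = (0.9968, -1.256)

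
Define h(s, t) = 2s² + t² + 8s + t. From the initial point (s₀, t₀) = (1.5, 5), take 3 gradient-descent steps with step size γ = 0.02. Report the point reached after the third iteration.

∇h = (4s + 8, 2t + 1)
Step 1: at (1.5, 5), ∇h = (14, 11) → (1.5, 5) − 0.02·(14, 11) = (1.22, 4.78)
Step 2: at (1.22, 4.78), ∇h = (12.88, 10.56) → (1.22, 4.78) − 0.02·(12.88, 10.56) = (0.9624, 4.5688)
Step 3: at (0.9624, 4.5688), ∇h = (11.8496, 10.1376) → (0.9624, 4.5688) − 0.02·(11.8496, 10.1376) = (0.725408, 4.366048)

(0.725408, 4.366048)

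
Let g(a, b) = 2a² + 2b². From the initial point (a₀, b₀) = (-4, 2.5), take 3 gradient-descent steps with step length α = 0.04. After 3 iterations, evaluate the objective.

15.632762406912

∇g = (4a, 4b)
(a₁, b₁) = (-4, 2.5) − 0.04·(-16, 10) = (-3.36, 2.1)
(a₂, b₂) = (-3.36, 2.1) − 0.04·(-13.44, 8.4) = (-2.8224, 1.764)
(a₃, b₃) = (-2.8224, 1.764) − 0.04·(-11.2896, 7.056) = (-2.370816, 1.48176)
g(-2.370816, 1.48176) = 15.632762406912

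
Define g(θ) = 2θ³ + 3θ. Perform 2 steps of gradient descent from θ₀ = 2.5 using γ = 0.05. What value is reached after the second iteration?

0.2573125

g′(θ) = 6θ² + 3
Step 1: g′(2.5) = 40.5; θ₁ = 2.5 − 0.05·40.5 = 0.475
Step 2: g′(0.475) = 4.35375; θ₂ = 0.475 − 0.05·4.35375 = 0.2573125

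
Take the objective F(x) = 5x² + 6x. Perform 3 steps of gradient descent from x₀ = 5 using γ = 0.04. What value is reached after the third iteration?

F′(x) = 10x + 6
Step 1: F′(5) = 56; x₁ = 5 − 0.04·56 = 2.76
Step 2: F′(2.76) = 33.6; x₂ = 2.76 − 0.04·33.6 = 1.416
Step 3: F′(1.416) = 20.16; x₃ = 1.416 − 0.04·20.16 = 0.6096

0.6096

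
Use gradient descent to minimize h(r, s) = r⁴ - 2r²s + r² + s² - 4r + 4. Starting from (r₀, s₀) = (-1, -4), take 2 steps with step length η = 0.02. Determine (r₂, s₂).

∇h = (4r³ - 4rs + 2r - 4, -2r² + 2s)
(r₁, s₁) = (-1, -4) − 0.02·(-26, -10) = (-0.48, -3.8)
(r₂, s₂) = (-0.48, -3.8) − 0.02·(-12.698368, -8.0608) = (-0.22603264, -3.638784)

(-0.22603264, -3.638784)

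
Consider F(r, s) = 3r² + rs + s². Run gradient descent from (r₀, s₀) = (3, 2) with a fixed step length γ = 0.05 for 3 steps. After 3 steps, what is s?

∇F = (6r + s, r + 2s)
(r₁, s₁) = (3, 2) − 0.05·(20, 7) = (2, 1.65)
(r₂, s₂) = (2, 1.65) − 0.05·(13.65, 5.3) = (1.3175, 1.385)
(r₃, s₃) = (1.3175, 1.385) − 0.05·(9.29, 4.0875) = (0.853, 1.180625)
s = 1.180625

1.180625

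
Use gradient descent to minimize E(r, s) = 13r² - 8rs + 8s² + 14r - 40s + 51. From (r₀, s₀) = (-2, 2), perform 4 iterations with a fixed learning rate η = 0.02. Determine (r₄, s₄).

∇E = (26r - 8s + 14, -8r + 16s - 40)
Step 1: at (-2, 2), ∇E = (-54, 8) → (-2, 2) − 0.02·(-54, 8) = (-0.92, 1.84)
Step 2: at (-0.92, 1.84), ∇E = (-24.64, -3.2) → (-0.92, 1.84) − 0.02·(-24.64, -3.2) = (-0.4272, 1.904)
Step 3: at (-0.4272, 1.904), ∇E = (-12.3392, -6.1184) → (-0.4272, 1.904) − 0.02·(-12.3392, -6.1184) = (-0.180416, 2.026368)
Step 4: at (-0.180416, 2.026368), ∇E = (-6.90176, -6.134784) → (-0.180416, 2.026368) − 0.02·(-6.90176, -6.134784) = (-0.0423808, 2.14906368)

(-0.0423808, 2.14906368)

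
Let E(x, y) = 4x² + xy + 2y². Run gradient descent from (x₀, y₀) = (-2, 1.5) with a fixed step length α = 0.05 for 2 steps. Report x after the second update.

-0.83

∇E = (8x + y, x + 4y)
(x₁, y₁) = (-2, 1.5) − 0.05·(-14.5, 4) = (-1.275, 1.3)
(x₂, y₂) = (-1.275, 1.3) − 0.05·(-8.9, 3.925) = (-0.83, 1.10375)
x = -0.83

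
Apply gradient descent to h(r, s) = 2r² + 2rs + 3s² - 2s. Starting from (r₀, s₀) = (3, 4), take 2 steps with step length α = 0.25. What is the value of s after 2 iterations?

3

∇h = (4r + 2s, 2r + 6s - 2)
Step 1: at (3, 4), ∇h = (20, 28) → (3, 4) − 0.25·(20, 28) = (-2, -3)
Step 2: at (-2, -3), ∇h = (-14, -24) → (-2, -3) − 0.25·(-14, -24) = (1.5, 3)
s = 3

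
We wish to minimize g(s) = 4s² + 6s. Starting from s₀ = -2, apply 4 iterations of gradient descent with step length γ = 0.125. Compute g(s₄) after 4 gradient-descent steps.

-2.25

g′(s) = 8s + 6
Step 1: g′(-2) = -10; s₁ = -2 − 0.125·(-10) = -0.75
Step 2: g′(-0.75) = 0; s₂ = -0.75 − 0.125·0 = -0.75
Step 3: g′(-0.75) = 0; s₃ = -0.75 − 0.125·0 = -0.75
Step 4: g′(-0.75) = 0; s₄ = -0.75 − 0.125·0 = -0.75
g(-0.75) = -2.25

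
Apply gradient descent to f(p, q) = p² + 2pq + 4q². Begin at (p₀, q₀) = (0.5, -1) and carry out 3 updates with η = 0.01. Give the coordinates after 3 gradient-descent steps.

(0.525348, -0.806904)

∇f = (2p + 2q, 2p + 8q)
(p₁, q₁) = (0.5, -1) − 0.01·(-1, -7) = (0.51, -0.93)
(p₂, q₂) = (0.51, -0.93) − 0.01·(-0.84, -6.42) = (0.5184, -0.8658)
(p₃, q₃) = (0.5184, -0.8658) − 0.01·(-0.6948, -5.8896) = (0.525348, -0.806904)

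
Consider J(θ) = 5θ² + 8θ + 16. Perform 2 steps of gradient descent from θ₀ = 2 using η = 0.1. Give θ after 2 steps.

J′(θ) = 10θ + 8
Step 1: J′(2) = 28; θ₁ = 2 − 0.1·28 = -0.8
Step 2: J′(-0.8) = 0; θ₂ = -0.8 − 0.1·0 = -0.8

-0.8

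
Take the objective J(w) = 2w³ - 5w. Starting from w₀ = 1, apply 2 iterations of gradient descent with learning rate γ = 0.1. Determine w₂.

J′(w) = 6w² - 5
w₁ = 1 − 0.1·1 = 0.9
w₂ = 0.9 − 0.1·(-0.14) = 0.914

0.914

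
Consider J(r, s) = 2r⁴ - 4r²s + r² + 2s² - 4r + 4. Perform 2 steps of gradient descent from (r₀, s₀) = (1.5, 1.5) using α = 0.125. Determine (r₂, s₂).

(1.6875, 1.0625)

∇J = (8r³ - 8rs + 2r - 4, -4r² + 4s)
(r₁, s₁) = (1.5, 1.5) − 0.125·(8, -3) = (0.5, 1.875)
(r₂, s₂) = (0.5, 1.875) − 0.125·(-9.5, 6.5) = (1.6875, 1.0625)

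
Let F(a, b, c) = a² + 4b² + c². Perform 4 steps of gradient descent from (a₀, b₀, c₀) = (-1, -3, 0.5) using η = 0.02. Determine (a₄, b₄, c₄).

∇F = (2a, 8b, 2c)
(a₁, b₁, c₁) = (-1, -3, 0.5) − 0.02·(-2, -24, 1) = (-0.96, -2.52, 0.48)
(a₂, b₂, c₂) = (-0.96, -2.52, 0.48) − 0.02·(-1.92, -20.16, 0.96) = (-0.9216, -2.1168, 0.4608)
(a₃, b₃, c₃) = (-0.9216, -2.1168, 0.4608) − 0.02·(-1.8432, -16.9344, 0.9216) = (-0.884736, -1.778112, 0.442368)
(a₄, b₄, c₄) = (-0.884736, -1.778112, 0.442368) − 0.02·(-1.769472, -14.224896, 0.884736) = (-0.84934656, -1.49361408, 0.42467328)

(-0.84934656, -1.49361408, 0.42467328)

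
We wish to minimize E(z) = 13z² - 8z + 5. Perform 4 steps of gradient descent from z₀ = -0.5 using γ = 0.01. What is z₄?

E′(z) = 26z - 8
z₁ = -0.5 − 0.01·(-21) = -0.29
z₂ = -0.29 − 0.01·(-15.54) = -0.1346
z₃ = -0.1346 − 0.01·(-11.4996) = -0.019604
z₄ = -0.019604 − 0.01·(-8.509704) = 0.06549304

0.06549304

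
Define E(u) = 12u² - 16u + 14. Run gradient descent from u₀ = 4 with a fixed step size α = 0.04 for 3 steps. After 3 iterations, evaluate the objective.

8.6666672128

E′(u) = 24u - 16
Step 1: E′(4) = 80; u₁ = 4 − 0.04·80 = 0.8
Step 2: E′(0.8) = 3.2; u₂ = 0.8 − 0.04·3.2 = 0.672
Step 3: E′(0.672) = 0.128; u₃ = 0.672 − 0.04·0.128 = 0.66688
E(0.66688) = 8.6666672128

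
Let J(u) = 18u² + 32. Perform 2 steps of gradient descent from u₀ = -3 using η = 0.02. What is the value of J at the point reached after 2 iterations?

32.99574272

J′(u) = 36u
u₁ = -3 − 0.02·(-108) = -0.84
u₂ = -0.84 − 0.02·(-30.24) = -0.2352
J(-0.2352) = 32.99574272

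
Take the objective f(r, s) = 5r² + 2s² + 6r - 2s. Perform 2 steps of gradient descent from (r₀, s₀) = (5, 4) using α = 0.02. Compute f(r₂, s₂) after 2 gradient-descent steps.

79.47690752

∇f = (10r + 6, 4s - 2)
Step 1: at (5, 4), ∇f = (56, 14) → (5, 4) − 0.02·(56, 14) = (3.88, 3.72)
Step 2: at (3.88, 3.72), ∇f = (44.8, 12.88) → (3.88, 3.72) − 0.02·(44.8, 12.88) = (2.984, 3.4624)
f(2.984, 3.4624) = 79.47690752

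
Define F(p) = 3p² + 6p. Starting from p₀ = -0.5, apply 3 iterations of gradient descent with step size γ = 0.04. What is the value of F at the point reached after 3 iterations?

-2.855475053568

F′(p) = 6p + 6
Step 1: F′(-0.5) = 3; p₁ = -0.5 − 0.04·3 = -0.62
Step 2: F′(-0.62) = 2.28; p₂ = -0.62 − 0.04·2.28 = -0.7112
Step 3: F′(-0.7112) = 1.7328; p₃ = -0.7112 − 0.04·1.7328 = -0.780512
F(-0.780512) = -2.855475053568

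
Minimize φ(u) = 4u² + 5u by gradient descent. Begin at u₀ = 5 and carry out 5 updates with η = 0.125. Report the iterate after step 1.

-0.625

φ′(u) = 8u + 5
Step 1: φ′(5) = 45; u₁ = 5 − 0.125·45 = -0.625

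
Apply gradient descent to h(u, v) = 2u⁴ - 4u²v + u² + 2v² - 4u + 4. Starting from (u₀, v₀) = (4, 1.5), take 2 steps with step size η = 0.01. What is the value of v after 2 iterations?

2.015296

∇h = (8u³ - 8uv + 2u - 4, -4u² + 4v)
(u₁, v₁) = (4, 1.5) − 0.01·(468, -58) = (-0.68, 2.08)
(u₂, v₂) = (-0.68, 2.08) − 0.01·(3.439744, 6.4704) = (-0.71439744, 2.015296)
v = 2.015296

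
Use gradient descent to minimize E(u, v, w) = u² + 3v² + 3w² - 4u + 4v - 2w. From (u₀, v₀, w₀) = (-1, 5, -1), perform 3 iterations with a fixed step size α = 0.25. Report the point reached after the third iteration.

(1.625, -1.375, 0.5)

∇E = (2u - 4, 6v + 4, 6w - 2)
Step 1: at (-1, 5, -1), ∇E = (-6, 34, -8) → (-1, 5, -1) − 0.25·(-6, 34, -8) = (0.5, -3.5, 1)
Step 2: at (0.5, -3.5, 1), ∇E = (-3, -17, 4) → (0.5, -3.5, 1) − 0.25·(-3, -17, 4) = (1.25, 0.75, 0)
Step 3: at (1.25, 0.75, 0), ∇E = (-1.5, 8.5, -2) → (1.25, 0.75, 0) − 0.25·(-1.5, 8.5, -2) = (1.625, -1.375, 0.5)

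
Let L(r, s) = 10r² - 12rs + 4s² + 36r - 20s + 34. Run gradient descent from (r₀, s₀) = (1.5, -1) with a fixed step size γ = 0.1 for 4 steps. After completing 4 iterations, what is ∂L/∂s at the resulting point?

∇L = (20r - 12s + 36, -12r + 8s - 20)
(r₁, s₁) = (1.5, -1) − 0.1·(78, -46) = (-6.3, 3.6)
(r₂, s₂) = (-6.3, 3.6) − 0.1·(-133.2, 84.4) = (7.02, -4.84)
(r₃, s₃) = (7.02, -4.84) − 0.1·(234.48, -142.96) = (-16.428, 9.456)
(r₄, s₄) = (-16.428, 9.456) − 0.1·(-406.032, 252.784) = (24.1752, -15.8224)
∂L/∂s at (24.1752, -15.8224) = -436.6816

-436.6816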